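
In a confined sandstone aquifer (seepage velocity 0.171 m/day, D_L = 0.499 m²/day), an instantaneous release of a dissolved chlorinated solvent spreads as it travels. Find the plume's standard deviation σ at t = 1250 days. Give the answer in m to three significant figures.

Dispersive spreading gives a Gaussian with σ² = 2Dt; advection only shifts the center.
σ = √(2 × 0.499 × 1250) = 35.3 m.

35.3 m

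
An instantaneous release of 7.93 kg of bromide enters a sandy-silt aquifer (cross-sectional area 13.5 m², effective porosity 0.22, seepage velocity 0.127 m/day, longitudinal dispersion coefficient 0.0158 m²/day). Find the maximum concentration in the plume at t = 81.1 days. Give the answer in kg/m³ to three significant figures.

0.665 kg/m³

The peak of an instantaneous 1D plume sits at x = vt; there the Gaussian factor is 1 and C_max = M/(n_e·A·√(4πDt)), where n_e·A is the pore area the mass is dissolved in.
√(4πDt) = √(4π × 0.0158 × 81.1) = 4.013 m, so C_max = 7.93/(0.22 × 13.5 × 4.013) = 0.665 kg/m³.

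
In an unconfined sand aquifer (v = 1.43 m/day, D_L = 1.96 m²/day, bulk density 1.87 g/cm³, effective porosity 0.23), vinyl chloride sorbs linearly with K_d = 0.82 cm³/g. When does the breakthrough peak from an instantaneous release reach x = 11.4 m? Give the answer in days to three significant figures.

54.2 days

Retardation factor R = 1 + ρ_b·K_d/n = 1 + 1.87 × 0.82/0.23 = 7.667.
Sorption retards both mechanisms: v_R = v/R = 0.1865 m/day, D_R = D/R = 0.2556 m²/day.
Peak time from v_R²t² + 2D_R t − x² = 0: t = (√(D_R² + v_R²x²) − D_R)/v_R².
√(D_R² + v_R²x²) = √(0.2556² + 0.1865² × 11.4²) = 2.141; v_R² = 0.03478.
t = (2.141 − 0.2556)/0.03478 = 54.2 days.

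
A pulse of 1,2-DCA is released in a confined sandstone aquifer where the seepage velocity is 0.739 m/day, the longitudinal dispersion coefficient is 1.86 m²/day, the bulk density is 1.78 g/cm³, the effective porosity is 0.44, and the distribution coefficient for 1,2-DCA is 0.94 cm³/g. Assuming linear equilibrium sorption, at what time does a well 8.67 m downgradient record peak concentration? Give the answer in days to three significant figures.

42.3 days

Retardation factor R = 1 + ρ_b·K_d/n = 1 + 1.78 × 0.94/0.44 = 4.803.
Sorption retards both mechanisms: v_R = v/R = 0.1539 m/day, D_R = D/R = 0.3873 m²/day.
Peak time from v_R²t² + 2D_R t − x² = 0: t = (√(D_R² + v_R²x²) − D_R)/v_R².
√(D_R² + v_R²x²) = √(0.3873² + 0.1539² × 8.67²) = 1.389; v_R² = 0.02369.
t = (1.389 − 0.3873)/0.02369 = 42.3 days.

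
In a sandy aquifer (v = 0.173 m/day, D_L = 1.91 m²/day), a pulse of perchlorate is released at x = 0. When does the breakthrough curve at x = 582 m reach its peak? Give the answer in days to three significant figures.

3300 days

For the 1D instantaneous-source solution, setting ∂C/∂t = 0 at fixed x gives v²t² + 2Dt − x² = 0, so t = (√(D² + v²x²) − D)/v².
√(D² + v²x²) = √(1.91² + 0.173² × 582²) = 100.7; v² = 0.029929.
t = (100.7 − 1.91)/0.029929 = 3300 days (vs. the pure-advection estimate x/v = 3360 d).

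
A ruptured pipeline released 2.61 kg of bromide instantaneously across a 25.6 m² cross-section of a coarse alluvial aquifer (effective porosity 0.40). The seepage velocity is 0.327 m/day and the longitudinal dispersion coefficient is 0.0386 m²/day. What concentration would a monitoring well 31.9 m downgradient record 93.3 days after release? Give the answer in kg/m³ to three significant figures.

0.0331 kg/m³

For an instantaneous plane source, C(x,t) = M/(n_e·A·√(4πDt)) · exp(−(x−vt)²/(4Dt)), with n_e·A the pore (flow) area.
Plume center vt = 0.327 × 93.3 = 30.5091 m, so the well at 31.9 m is 1.3909 m downgradient of the peak.
√(4πDt) = 6.727 m, giving peak height M/(n_e·A·√(4πDt)) = 2.61/(0.40 × 25.6 × 6.727) = 0.03789 kg/m³.
(x−vt)²/(4Dt) = (1.3909)²/(4 × 0.0386 × 93.3) = 0.1343; exp(−0.1343) = 0.8743.
C = 0.03789 × 0.8743 = 0.0331 kg/m³.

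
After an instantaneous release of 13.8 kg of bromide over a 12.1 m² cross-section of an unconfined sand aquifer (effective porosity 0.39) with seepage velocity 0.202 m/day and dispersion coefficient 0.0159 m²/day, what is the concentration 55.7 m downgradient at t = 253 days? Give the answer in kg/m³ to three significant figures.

For an instantaneous plane source, C(x,t) = M/(n_e·A·√(4πDt)) · exp(−(x−vt)²/(4Dt)), with n_e·A the pore (flow) area.
Plume center vt = 0.202 × 253 = 51.106 m, so the well at 55.7 m is 4.594 m downgradient of the peak.
√(4πDt) = 7.110 m, giving peak height M/(n_e·A·√(4πDt)) = 13.8/(0.39 × 12.1 × 7.110) = 0.4113 kg/m³.
(x−vt)²/(4Dt) = (4.594)²/(4 × 0.0159 × 253) = 1.312; exp(−1.312) = 0.2693.
C = 0.4113 × 0.2693 = 0.111 kg/m³.

0.111 kg/m³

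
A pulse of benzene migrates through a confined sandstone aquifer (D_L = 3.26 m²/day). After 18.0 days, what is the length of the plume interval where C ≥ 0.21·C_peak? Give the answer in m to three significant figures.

38.3 m

The plume is Gaussian with σ = √(2Dt) = √(2 × 3.26 × 18.0) = 10.83 m.
C/C_peak = exp(−Δx²/(2σ²)) = 0.21 ⇒ Δx = σ·√(−2 ln 0.21) = 10.83 × 1.767 = 19.14 m.
Width = 2Δx = 38.3 m.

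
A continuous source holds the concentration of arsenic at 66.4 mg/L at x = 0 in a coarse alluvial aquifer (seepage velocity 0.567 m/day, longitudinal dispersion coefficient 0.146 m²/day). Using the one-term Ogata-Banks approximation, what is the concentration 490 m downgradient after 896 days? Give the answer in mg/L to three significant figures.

For a continuous step input, C/C₀ ≈ ½·erfc((x−vt)/(2√(Dt))).
vt = 0.567 × 896 = 508.032 m and 2√(Dt) = 2√(0.146 × 896) = 22.87 m.
Argument (x−vt)/(2√(Dt)) = (490 − 508.032)/22.87 = -0.7885; ½·erfc(-0.7885) = 0.8676.
C = 66.4 × 0.8676 = 57.6 mg/L.

57.6 mg/L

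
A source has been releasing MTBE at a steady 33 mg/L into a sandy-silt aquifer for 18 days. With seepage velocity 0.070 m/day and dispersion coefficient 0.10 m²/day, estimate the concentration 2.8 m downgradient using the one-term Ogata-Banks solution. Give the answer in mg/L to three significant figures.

6.88 mg/L

For a continuous step input, C/C₀ ≈ ½·erfc((x−vt)/(2√(Dt))).
vt = 0.070 × 18 = 1.26 m and 2√(Dt) = 2√(0.10 × 18) = 2.683 m.
Argument (x−vt)/(2√(Dt)) = (2.8 − 1.26)/2.683 = 0.5740; ½·erfc(0.5740) = 0.2085.
C = 33 × 0.2085 = 6.88 mg/L.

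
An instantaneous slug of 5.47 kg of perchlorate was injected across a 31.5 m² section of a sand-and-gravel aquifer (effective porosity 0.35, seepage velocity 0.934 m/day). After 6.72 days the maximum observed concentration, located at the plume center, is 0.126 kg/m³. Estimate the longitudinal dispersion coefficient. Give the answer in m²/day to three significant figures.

0.184 m²/day

At the plume center C_max = M/(n_e·A·√(4πDt)), so D = M²/(4πt·(n_e·A·C_max)²).
n_e·A·C_max = 0.35 × 31.5 × 0.126 = 1.389 kg/m.
D = 5.47²/(4π × 6.72 × 1.389²) = 0.184 m²/day.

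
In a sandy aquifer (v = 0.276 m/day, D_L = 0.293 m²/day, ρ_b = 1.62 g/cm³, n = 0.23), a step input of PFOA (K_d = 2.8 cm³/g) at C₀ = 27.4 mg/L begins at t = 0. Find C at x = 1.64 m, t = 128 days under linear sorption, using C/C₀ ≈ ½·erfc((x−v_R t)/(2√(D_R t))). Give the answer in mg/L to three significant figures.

14.1 mg/L

Retardation factor R = 1 + ρ_b·K_d/n = 1 + 1.62 × 2.8/0.23 = 20.72.
Sorption retards both mechanisms: v_R = v/R = 0.01332 m/day, D_R = D/R = 0.01414 m²/day.
v_R·t = 0.01332 × 128 = 1.70496 m; 2√(D_R t) = 2.691 m; argument = (1.64 − 1.70496)/2.691 = -0.02414.
C = C₀ × ½·erfc(-0.02414) = 27.4 × 0.5136 = 14.1 mg/L.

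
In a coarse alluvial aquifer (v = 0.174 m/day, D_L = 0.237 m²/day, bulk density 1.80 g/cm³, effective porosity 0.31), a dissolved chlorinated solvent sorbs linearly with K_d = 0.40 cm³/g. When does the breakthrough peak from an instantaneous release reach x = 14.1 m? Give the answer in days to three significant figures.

Retardation factor R = 1 + ρ_b·K_d/n = 1 + 1.80 × 0.40/0.31 = 3.323.
Sorption retards both mechanisms: v_R = v/R = 0.05236 m/day, D_R = D/R = 0.07132 m²/day.
Peak time from v_R²t² + 2D_R t − x² = 0: t = (√(D_R² + v_R²x²) − D_R)/v_R².
√(D_R² + v_R²x²) = √(0.07132² + 0.05236² × 14.1²) = 0.7417; v_R² = 0.002742.
t = (0.7417 − 0.07132)/0.002742 = 244 days.

244 days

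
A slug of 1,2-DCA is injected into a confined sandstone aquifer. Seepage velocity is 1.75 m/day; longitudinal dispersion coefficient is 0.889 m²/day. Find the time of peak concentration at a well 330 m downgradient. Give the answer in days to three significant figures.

188 days

For the 1D instantaneous-source solution, setting ∂C/∂t = 0 at fixed x gives v²t² + 2Dt − x² = 0, so t = (√(D² + v²x²) − D)/v².
√(D² + v²x²) = √(0.889² + 1.75² × 330²) = 577.5; v² = 3.0625.
t = (577.5 − 0.889)/3.0625 = 188 days (vs. the pure-advection estimate x/v = 189 d).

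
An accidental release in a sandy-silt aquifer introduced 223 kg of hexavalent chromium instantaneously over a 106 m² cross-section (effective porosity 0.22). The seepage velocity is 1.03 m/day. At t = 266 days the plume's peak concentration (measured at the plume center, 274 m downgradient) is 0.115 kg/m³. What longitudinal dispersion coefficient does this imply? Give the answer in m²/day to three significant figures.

2.07 m²/day

At the plume center C_max = M/(n_e·A·√(4πDt)), so D = M²/(4πt·(n_e·A·C_max)²).
n_e·A·C_max = 0.22 × 106 × 0.115 = 2.682 kg/m.
D = 223²/(4π × 266 × 2.682²) = 2.07 m²/day.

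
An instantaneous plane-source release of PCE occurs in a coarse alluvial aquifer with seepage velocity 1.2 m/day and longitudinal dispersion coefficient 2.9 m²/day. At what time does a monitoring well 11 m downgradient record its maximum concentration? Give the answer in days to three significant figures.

7.37 days

For the 1D instantaneous-source solution, setting ∂C/∂t = 0 at fixed x gives v²t² + 2Dt − x² = 0, so t = (√(D² + v²x²) − D)/v².
√(D² + v²x²) = √(2.9² + 1.2² × 11²) = 13.51; v² = 1.44.
t = (13.51 − 2.9)/1.44 = 7.37 days (vs. the pure-advection estimate x/v = 9.17 d).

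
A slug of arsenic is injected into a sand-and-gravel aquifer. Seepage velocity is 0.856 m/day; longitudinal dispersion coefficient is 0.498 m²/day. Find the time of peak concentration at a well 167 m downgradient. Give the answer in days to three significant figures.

194 days

For the 1D instantaneous-source solution, setting ∂C/∂t = 0 at fixed x gives v²t² + 2Dt − x² = 0, so t = (√(D² + v²x²) − D)/v².
√(D² + v²x²) = √(0.498² + 0.856² × 167²) = 143.0; v² = 0.732736.
t = (143.0 − 0.498)/0.732736 = 194 days (vs. the pure-advection estimate x/v = 195 d).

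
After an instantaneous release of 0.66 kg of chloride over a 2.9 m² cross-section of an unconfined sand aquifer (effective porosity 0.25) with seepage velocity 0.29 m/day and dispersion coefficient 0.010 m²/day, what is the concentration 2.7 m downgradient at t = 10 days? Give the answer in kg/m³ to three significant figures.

For an instantaneous plane source, C(x,t) = M/(n_e·A·√(4πDt)) · exp(−(x−vt)²/(4Dt)), with n_e·A the pore (flow) area.
Plume center vt = 0.29 × 10 = 2.9 m, so the well at 2.7 m is 0.2 m upgradient of the peak.
√(4πDt) = 1.121 m, giving peak height M/(n_e·A·√(4πDt)) = 0.66/(0.25 × 2.9 × 1.121) = 0.8121 kg/m³.
(x−vt)²/(4Dt) = (-0.2)²/(4 × 0.010 × 10) = 0.1000; exp(−0.1000) = 0.9048.
C = 0.8121 × 0.9048 = 0.735 kg/m³.

0.735 kg/m³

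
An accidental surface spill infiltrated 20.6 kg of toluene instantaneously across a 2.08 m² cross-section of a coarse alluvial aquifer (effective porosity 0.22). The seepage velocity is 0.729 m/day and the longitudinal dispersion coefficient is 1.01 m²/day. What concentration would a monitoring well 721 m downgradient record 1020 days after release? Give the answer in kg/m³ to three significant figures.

0.350 kg/m³

For an instantaneous plane source, C(x,t) = M/(n_e·A·√(4πDt)) · exp(−(x−vt)²/(4Dt)), with n_e·A the pore (flow) area.
Plume center vt = 0.729 × 1020 = 743.58 m, so the well at 721 m is 22.58 m upgradient of the peak.
√(4πDt) = 113.8 m, giving peak height M/(n_e·A·√(4πDt)) = 20.6/(0.22 × 2.08 × 113.8) = 0.3956 kg/m³.
(x−vt)²/(4Dt) = (-22.58)²/(4 × 1.01 × 1020) = 0.1237; exp(−0.1237) = 0.8836.
C = 0.3956 × 0.8836 = 0.350 kg/m³.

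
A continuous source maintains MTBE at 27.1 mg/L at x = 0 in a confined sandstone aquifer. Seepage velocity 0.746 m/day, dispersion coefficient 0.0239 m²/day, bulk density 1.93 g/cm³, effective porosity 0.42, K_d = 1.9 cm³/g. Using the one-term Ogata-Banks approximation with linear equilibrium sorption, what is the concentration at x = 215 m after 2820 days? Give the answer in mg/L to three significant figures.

16.9 mg/L

Retardation factor R = 1 + ρ_b·K_d/n = 1 + 1.93 × 1.9/0.42 = 9.731.
Sorption retards both mechanisms: v_R = v/R = 0.07666 m/day, D_R = D/R = 0.002456 m²/day.
v_R·t = 0.07666 × 2820 = 216.1812 m; 2√(D_R t) = 5.263 m; argument = (215 − 216.1812)/5.263 = -0.2244.
C = C₀ × ½·erfc(-0.2244) = 27.1 × 0.6245 = 16.9 mg/L.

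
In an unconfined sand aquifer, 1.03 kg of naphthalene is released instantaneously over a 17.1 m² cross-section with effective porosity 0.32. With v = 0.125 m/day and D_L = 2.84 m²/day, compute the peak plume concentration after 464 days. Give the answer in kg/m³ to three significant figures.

The peak of an instantaneous 1D plume sits at x = vt; there the Gaussian factor is 1 and C_max = M/(n_e·A·√(4πDt)), where n_e·A is the pore area the mass is dissolved in.
√(4πDt) = √(4π × 2.84 × 464) = 128.7 m, so C_max = 1.03/(0.32 × 17.1 × 128.7) = 0.00146 kg/m³.

0.00146 kg/m³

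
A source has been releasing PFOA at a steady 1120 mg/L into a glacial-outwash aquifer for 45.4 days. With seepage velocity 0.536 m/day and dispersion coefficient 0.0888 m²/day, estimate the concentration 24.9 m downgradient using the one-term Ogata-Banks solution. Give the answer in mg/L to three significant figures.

472 mg/L

For a continuous step input, C/C₀ ≈ ½·erfc((x−vt)/(2√(Dt))).
vt = 0.536 × 45.4 = 24.3344 m and 2√(Dt) = 2√(0.0888 × 45.4) = 4.016 m.
Argument (x−vt)/(2√(Dt)) = (24.9 − 24.3344)/4.016 = 0.1408; ½·erfc(0.1408) = 0.4211.
C = 1120 × 0.4211 = 472 mg/L.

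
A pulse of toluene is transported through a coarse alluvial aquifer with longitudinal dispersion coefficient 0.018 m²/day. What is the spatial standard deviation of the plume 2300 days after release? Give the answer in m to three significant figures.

9.10 m

Dispersive spreading gives a Gaussian with σ² = 2Dt; advection only shifts the center.
σ = √(2 × 0.018 × 2300) = 9.10 m.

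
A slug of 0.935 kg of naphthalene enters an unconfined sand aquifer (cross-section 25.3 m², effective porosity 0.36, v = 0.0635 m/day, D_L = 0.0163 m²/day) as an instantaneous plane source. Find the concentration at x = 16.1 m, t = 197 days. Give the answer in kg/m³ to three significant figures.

For an instantaneous plane source, C(x,t) = M/(n_e·A·√(4πDt)) · exp(−(x−vt)²/(4Dt)), with n_e·A the pore (flow) area.
Plume center vt = 0.0635 × 197 = 12.5095 m, so the well at 16.1 m is 3.5905 m downgradient of the peak.
√(4πDt) = 6.352 m, giving peak height M/(n_e·A·√(4πDt)) = 0.935/(0.36 × 25.3 × 6.352) = 0.01616 kg/m³.
(x−vt)²/(4Dt) = (3.5905)²/(4 × 0.0163 × 197) = 1.004; exp(−1.004) = 0.3664.
C = 0.01616 × 0.3664 = 0.00592 kg/m³.

0.00592 kg/m³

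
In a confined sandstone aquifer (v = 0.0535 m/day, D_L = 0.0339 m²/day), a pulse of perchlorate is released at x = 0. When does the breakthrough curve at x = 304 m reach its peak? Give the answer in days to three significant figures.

For the 1D instantaneous-source solution, setting ∂C/∂t = 0 at fixed x gives v²t² + 2Dt − x² = 0, so t = (√(D² + v²x²) − D)/v².
√(D² + v²x²) = √(0.0339² + 0.0535² × 304²) = 16.26; v² = 0.00286225.
t = (16.26 − 0.0339)/0.00286225 = 5670 days (vs. the pure-advection estimate x/v = 5680 d).

5670 days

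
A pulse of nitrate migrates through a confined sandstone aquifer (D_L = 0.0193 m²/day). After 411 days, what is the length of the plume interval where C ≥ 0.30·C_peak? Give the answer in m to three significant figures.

12.4 m

The plume is Gaussian with σ = √(2Dt) = √(2 × 0.0193 × 411) = 3.983 m.
C/C_peak = exp(−Δx²/(2σ²)) = 0.30 ⇒ Δx = σ·√(−2 ln 0.30) = 3.983 × 1.552 = 6.182 m.
Width = 2Δx = 12.4 m.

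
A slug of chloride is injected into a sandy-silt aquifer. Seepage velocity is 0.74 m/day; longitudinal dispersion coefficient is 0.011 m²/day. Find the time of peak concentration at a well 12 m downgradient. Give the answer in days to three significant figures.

16.2 days

For the 1D instantaneous-source solution, setting ∂C/∂t = 0 at fixed x gives v²t² + 2Dt − x² = 0, so t = (√(D² + v²x²) − D)/v².
√(D² + v²x²) = √(0.011² + 0.74² × 12²) = 8.880; v² = 0.5476.
t = (8.880 − 0.011)/0.5476 = 16.2 days (vs. the pure-advection estimate x/v = 16.2 d).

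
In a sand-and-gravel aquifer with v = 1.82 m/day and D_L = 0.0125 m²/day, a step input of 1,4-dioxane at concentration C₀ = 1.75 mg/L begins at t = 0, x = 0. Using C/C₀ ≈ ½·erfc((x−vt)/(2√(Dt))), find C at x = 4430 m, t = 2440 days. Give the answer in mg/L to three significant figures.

1.60 mg/L

For a continuous step input, C/C₀ ≈ ½·erfc((x−vt)/(2√(Dt))).
vt = 1.82 × 2440 = 4440.8 m and 2√(Dt) = 2√(0.0125 × 2440) = 11.05 m.
Argument (x−vt)/(2√(Dt)) = (4430 − 4440.8)/11.05 = -0.9774; ½·erfc(-0.9774) = 0.9166.
C = 1.75 × 0.9166 = 1.60 mg/L.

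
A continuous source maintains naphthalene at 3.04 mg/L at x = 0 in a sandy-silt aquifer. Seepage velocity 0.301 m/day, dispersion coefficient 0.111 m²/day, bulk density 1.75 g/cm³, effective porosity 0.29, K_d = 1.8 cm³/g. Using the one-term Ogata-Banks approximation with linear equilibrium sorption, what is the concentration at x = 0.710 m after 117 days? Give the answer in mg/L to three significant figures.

Retardation factor R = 1 + ρ_b·K_d/n = 1 + 1.75 × 1.8/0.29 = 11.86.
Sorption retards both mechanisms: v_R = v/R = 0.02538 m/day, D_R = D/R = 0.009359 m²/day.
v_R·t = 0.02538 × 117 = 2.96946 m; 2√(D_R t) = 2.093 m; argument = (0.710 − 2.96946)/2.093 = -1.080.
C = C₀ × ½·erfc(-1.080) = 3.04 × 0.9367 = 2.85 mg/L.

2.85 mg/L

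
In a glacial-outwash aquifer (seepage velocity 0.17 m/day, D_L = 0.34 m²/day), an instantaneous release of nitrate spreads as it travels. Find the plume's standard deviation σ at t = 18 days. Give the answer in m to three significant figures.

Dispersive spreading gives a Gaussian with σ² = 2Dt; advection only shifts the center.
σ = √(2 × 0.34 × 18) = 3.50 m.

3.50 m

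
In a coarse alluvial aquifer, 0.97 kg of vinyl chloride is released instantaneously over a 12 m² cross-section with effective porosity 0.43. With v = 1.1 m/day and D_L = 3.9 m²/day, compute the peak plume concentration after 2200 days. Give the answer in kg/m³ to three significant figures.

0.000572 kg/m³

The peak of an instantaneous 1D plume sits at x = vt; there the Gaussian factor is 1 and C_max = M/(n_e·A·√(4πDt)), where n_e·A is the pore area the mass is dissolved in.
√(4πDt) = √(4π × 3.9 × 2200) = 328.4 m, so C_max = 0.97/(0.43 × 12 × 328.4) = 0.000572 kg/m³.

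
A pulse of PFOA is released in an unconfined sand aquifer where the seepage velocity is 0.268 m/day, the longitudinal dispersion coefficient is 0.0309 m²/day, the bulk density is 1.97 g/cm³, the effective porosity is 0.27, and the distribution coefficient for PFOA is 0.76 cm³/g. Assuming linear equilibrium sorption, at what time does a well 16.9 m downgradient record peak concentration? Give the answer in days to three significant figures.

410 days

Retardation factor R = 1 + ρ_b·K_d/n = 1 + 1.97 × 0.76/0.27 = 6.545.
Sorption retards both mechanisms: v_R = v/R = 0.04095 m/day, D_R = D/R = 0.004721 m²/day.
Peak time from v_R²t² + 2D_R t − x² = 0: t = (√(D_R² + v_R²x²) − D_R)/v_R².
√(D_R² + v_R²x²) = √(0.004721² + 0.04095² × 16.9²) = 0.6921; v_R² = 0.001677.
t = (0.6921 − 0.004721)/0.001677 = 410 days.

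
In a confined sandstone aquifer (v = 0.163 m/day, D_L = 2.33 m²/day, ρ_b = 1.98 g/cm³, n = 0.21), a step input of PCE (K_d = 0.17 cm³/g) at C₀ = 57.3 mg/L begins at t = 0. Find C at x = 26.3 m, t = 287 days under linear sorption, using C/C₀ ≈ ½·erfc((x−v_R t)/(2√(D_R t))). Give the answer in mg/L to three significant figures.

Retardation factor R = 1 + ρ_b·K_d/n = 1 + 1.98 × 0.17/0.21 = 2.603.
Sorption retards both mechanisms: v_R = v/R = 0.06262 m/day, D_R = D/R = 0.8951 m²/day.
v_R·t = 0.06262 × 287 = 17.97194 m; 2√(D_R t) = 32.06 m; argument = (26.3 − 17.97194)/32.06 = 0.2598.
C = C₀ × ½·erfc(0.2598) = 57.3 × 0.3567 = 20.4 mg/L.

20.4 mg/L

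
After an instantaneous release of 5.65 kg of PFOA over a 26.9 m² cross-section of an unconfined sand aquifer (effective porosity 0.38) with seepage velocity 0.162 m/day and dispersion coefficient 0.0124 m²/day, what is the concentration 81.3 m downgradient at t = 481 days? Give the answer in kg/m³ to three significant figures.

For an instantaneous plane source, C(x,t) = M/(n_e·A·√(4πDt)) · exp(−(x−vt)²/(4Dt)), with n_e·A the pore (flow) area.
Plume center vt = 0.162 × 481 = 77.922 m, so the well at 81.3 m is 3.378 m downgradient of the peak.
√(4πDt) = 8.657 m, giving peak height M/(n_e·A·√(4πDt)) = 5.65/(0.38 × 26.9 × 8.657) = 0.06385 kg/m³.
(x−vt)²/(4Dt) = (3.378)²/(4 × 0.0124 × 481) = 0.4783; exp(−0.4783) = 0.6198.
C = 0.06385 × 0.6198 = 0.0396 kg/m³.

0.0396 kg/m³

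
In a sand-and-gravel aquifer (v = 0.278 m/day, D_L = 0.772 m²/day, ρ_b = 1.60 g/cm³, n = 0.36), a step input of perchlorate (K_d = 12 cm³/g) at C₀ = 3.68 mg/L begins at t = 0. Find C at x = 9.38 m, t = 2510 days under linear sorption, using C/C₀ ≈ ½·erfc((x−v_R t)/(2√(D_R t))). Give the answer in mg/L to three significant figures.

Retardation factor R = 1 + ρ_b·K_d/n = 1 + 1.60 × 12/0.36 = 54.33.
Sorption retards both mechanisms: v_R = v/R = 0.005117 m/day, D_R = D/R = 0.01421 m²/day.
v_R·t = 0.005117 × 2510 = 12.84367 m; 2√(D_R t) = 11.94 m; argument = (9.38 − 12.84367)/11.94 = -0.2901.
C = C₀ × ½·erfc(-0.2901) = 3.68 × 0.6592 = 2.43 mg/L.

2.43 mg/L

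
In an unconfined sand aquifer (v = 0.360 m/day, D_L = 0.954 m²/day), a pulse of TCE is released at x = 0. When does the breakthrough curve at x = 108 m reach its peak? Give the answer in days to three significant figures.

293 days

For the 1D instantaneous-source solution, setting ∂C/∂t = 0 at fixed x gives v²t² + 2Dt − x² = 0, so t = (√(D² + v²x²) − D)/v².
√(D² + v²x²) = √(0.954² + 0.360² × 108²) = 38.89; v² = 0.1296.
t = (38.89 − 0.954)/0.1296 = 293 days (vs. the pure-advection estimate x/v = 300 d).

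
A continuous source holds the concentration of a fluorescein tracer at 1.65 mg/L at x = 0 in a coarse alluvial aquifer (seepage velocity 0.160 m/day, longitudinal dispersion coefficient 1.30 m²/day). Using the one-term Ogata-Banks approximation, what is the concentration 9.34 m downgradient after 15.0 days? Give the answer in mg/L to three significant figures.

0.220 mg/L

For a continuous step input, C/C₀ ≈ ½·erfc((x−vt)/(2√(Dt))).
vt = 0.160 × 15.0 = 2.4 m and 2√(Dt) = 2√(1.30 × 15.0) = 8.832 m.
Argument (x−vt)/(2√(Dt)) = (9.34 − 2.4)/8.832 = 0.7858; ½·erfc(0.7858) = 0.1332.
C = 1.65 × 0.1332 = 0.220 mg/L.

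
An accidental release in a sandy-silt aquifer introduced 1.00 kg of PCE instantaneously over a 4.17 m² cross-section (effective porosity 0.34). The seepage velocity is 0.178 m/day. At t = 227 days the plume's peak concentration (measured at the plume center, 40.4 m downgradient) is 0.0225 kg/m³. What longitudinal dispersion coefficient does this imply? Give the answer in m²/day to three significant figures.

0.344 m²/day

At the plume center C_max = M/(n_e·A·√(4πDt)), so D = M²/(4πt·(n_e·A·C_max)²).
n_e·A·C_max = 0.34 × 4.17 × 0.0225 = 0.03190 kg/m.
D = 1.00²/(4π × 227 × 0.03190²) = 0.344 m²/day.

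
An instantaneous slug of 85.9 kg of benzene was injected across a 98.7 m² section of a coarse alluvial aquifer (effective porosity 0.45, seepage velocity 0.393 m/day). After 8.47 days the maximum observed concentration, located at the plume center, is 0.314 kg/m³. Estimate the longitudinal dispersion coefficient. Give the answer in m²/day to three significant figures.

At the plume center C_max = M/(n_e·A·√(4πDt)), so D = M²/(4πt·(n_e·A·C_max)²).
n_e·A·C_max = 0.45 × 98.7 × 0.314 = 13.95 kg/m.
D = 85.9²/(4π × 8.47 × 13.95²) = 0.356 m²/day.

0.356 m²/day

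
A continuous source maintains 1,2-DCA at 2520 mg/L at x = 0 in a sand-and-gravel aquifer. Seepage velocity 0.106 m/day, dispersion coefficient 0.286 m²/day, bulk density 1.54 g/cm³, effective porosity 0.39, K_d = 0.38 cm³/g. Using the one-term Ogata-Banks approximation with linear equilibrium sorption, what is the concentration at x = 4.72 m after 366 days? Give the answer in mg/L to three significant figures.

2220 mg/L

Retardation factor R = 1 + ρ_b·K_d/n = 1 + 1.54 × 0.38/0.39 = 2.501.
Sorption retards both mechanisms: v_R = v/R = 0.04238 m/day, D_R = D/R = 0.1144 m²/day.
v_R·t = 0.04238 × 366 = 15.51108 m; 2√(D_R t) = 12.94 m; argument = (4.72 − 15.51108)/12.94 = -0.8339.
C = C₀ × ½·erfc(-0.8339) = 2520 × 0.8809 = 2220 mg/L.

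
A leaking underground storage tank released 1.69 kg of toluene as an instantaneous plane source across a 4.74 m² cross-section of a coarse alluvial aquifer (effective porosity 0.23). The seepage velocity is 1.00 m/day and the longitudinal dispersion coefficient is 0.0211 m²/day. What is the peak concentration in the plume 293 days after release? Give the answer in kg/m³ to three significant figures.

0.176 kg/m³

The peak of an instantaneous 1D plume sits at x = vt; there the Gaussian factor is 1 and C_max = M/(n_e·A·√(4πDt)), where n_e·A is the pore area the mass is dissolved in.
√(4πDt) = √(4π × 0.0211 × 293) = 8.814 m, so C_max = 1.69/(0.23 × 4.74 × 8.814) = 0.176 kg/m³.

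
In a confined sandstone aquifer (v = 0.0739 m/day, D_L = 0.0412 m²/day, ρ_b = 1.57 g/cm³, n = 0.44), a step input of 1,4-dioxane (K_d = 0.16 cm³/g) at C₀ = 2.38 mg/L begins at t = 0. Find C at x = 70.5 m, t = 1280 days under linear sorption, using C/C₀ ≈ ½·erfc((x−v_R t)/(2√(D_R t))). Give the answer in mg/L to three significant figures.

Retardation factor R = 1 + ρ_b·K_d/n = 1 + 1.57 × 0.16/0.44 = 1.571.
Sorption retards both mechanisms: v_R = v/R = 0.04704 m/day, D_R = D/R = 0.02623 m²/day.
v_R·t = 0.04704 × 1280 = 60.2112 m; 2√(D_R t) = 11.59 m; argument = (70.5 − 60.2112)/11.59 = 0.8877.
C = C₀ × ½·erfc(0.8877) = 2.38 × 0.1047 = 0.249 mg/L.

0.249 mg/L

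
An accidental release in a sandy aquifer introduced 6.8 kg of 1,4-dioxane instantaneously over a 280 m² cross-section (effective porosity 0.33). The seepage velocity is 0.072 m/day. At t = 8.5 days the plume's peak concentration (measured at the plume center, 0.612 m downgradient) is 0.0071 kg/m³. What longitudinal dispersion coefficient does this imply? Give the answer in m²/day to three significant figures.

1.01 m²/day

At the plume center C_max = M/(n_e·A·√(4πDt)), so D = M²/(4πt·(n_e·A·C_max)²).
n_e·A·C_max = 0.33 × 280 × 0.0071 = 0.6560 kg/m.
D = 6.8²/(4π × 8.5 × 0.6560²) = 1.01 m²/day.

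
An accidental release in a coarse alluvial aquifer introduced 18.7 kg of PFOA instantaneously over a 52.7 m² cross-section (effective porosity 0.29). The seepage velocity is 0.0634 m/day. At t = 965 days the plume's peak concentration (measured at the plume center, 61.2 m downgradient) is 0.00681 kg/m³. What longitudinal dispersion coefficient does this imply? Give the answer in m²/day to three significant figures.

At the plume center C_max = M/(n_e·A·√(4πDt)), so D = M²/(4πt·(n_e·A·C_max)²).
n_e·A·C_max = 0.29 × 52.7 × 0.00681 = 0.1041 kg/m.
D = 18.7²/(4π × 965 × 0.1041²) = 2.66 m²/day.

2.66 m²/day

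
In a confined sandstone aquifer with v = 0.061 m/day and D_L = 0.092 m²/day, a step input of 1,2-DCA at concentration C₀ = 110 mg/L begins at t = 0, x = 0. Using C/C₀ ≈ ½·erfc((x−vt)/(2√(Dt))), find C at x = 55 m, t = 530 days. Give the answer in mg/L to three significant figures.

For a continuous step input, C/C₀ ≈ ½·erfc((x−vt)/(2√(Dt))).
vt = 0.061 × 530 = 32.33 m and 2√(Dt) = 2√(0.092 × 530) = 13.97 m.
Argument (x−vt)/(2√(Dt)) = (55 − 32.33)/13.97 = 1.623; ½·erfc(1.623) = 0.01086.
C = 110 × 0.01086 = 1.19 mg/L.

1.19 mg/L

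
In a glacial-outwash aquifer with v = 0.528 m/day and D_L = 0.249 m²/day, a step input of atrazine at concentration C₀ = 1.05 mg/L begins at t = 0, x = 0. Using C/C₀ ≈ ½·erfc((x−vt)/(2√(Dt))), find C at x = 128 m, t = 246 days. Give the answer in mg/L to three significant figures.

0.596 mg/L

For a continuous step input, C/C₀ ≈ ½·erfc((x−vt)/(2√(Dt))).
vt = 0.528 × 246 = 129.888 m and 2√(Dt) = 2√(0.249 × 246) = 15.65 m.
Argument (x−vt)/(2√(Dt)) = (128 − 129.888)/15.65 = -0.1206; ½·erfc(-0.1206) = 0.5677.
C = 1.05 × 0.5677 = 0.596 mg/L.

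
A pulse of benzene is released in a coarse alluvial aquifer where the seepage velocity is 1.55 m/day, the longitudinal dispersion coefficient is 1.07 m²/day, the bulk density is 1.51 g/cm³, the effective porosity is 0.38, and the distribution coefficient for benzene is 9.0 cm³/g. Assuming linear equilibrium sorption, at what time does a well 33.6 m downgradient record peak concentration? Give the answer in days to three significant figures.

781 days

Retardation factor R = 1 + ρ_b·K_d/n = 1 + 1.51 × 9.0/0.38 = 36.76.
Sorption retards both mechanisms: v_R = v/R = 0.04217 m/day, D_R = D/R = 0.02911 m²/day.
Peak time from v_R²t² + 2D_R t − x² = 0: t = (√(D_R² + v_R²x²) − D_R)/v_R².
√(D_R² + v_R²x²) = √(0.02911² + 0.04217² × 33.6²) = 1.417; v_R² = 0.001778.
t = (1.417 − 0.02911)/0.001778 = 781 days.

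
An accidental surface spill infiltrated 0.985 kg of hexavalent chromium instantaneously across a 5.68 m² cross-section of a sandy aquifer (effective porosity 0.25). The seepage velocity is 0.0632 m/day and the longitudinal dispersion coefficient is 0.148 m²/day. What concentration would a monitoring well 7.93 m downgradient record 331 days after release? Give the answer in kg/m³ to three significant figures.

0.0118 kg/m³

For an instantaneous plane source, C(x,t) = M/(n_e·A·√(4πDt)) · exp(−(x−vt)²/(4Dt)), with n_e·A the pore (flow) area.
Plume center vt = 0.0632 × 331 = 20.9192 m, so the well at 7.93 m is 12.9892 m upgradient of the peak.
√(4πDt) = 24.81 m, giving peak height M/(n_e·A·√(4πDt)) = 0.985/(0.25 × 5.68 × 24.81) = 0.02796 kg/m³.
(x−vt)²/(4Dt) = (-12.9892)²/(4 × 0.148 × 331) = 0.8610; exp(−0.8610) = 0.4227.
C = 0.02796 × 0.4227 = 0.0118 kg/m³.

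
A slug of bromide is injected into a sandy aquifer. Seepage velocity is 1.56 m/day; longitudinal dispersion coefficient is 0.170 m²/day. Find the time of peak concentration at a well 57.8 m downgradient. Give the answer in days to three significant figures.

For the 1D instantaneous-source solution, setting ∂C/∂t = 0 at fixed x gives v²t² + 2Dt − x² = 0, so t = (√(D² + v²x²) − D)/v².
√(D² + v²x²) = √(0.170² + 1.56² × 57.8²) = 90.17; v² = 2.4336.
t = (90.17 − 0.170)/2.4336 = 37.0 days (vs. the pure-advection estimate x/v = 37.1 d).

37.0 days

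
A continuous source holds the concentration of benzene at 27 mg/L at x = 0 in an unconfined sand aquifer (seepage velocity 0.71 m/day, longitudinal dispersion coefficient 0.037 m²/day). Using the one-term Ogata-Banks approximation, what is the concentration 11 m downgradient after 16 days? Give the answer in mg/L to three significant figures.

For a continuous step input, C/C₀ ≈ ½·erfc((x−vt)/(2√(Dt))).
vt = 0.71 × 16 = 11.36 m and 2√(Dt) = 2√(0.037 × 16) = 1.539 m.
Argument (x−vt)/(2√(Dt)) = (11 − 11.36)/1.539 = -0.2339; ½·erfc(-0.2339) = 0.6296.
C = 27 × 0.6296 = 17.0 mg/L.

17.0 mg/L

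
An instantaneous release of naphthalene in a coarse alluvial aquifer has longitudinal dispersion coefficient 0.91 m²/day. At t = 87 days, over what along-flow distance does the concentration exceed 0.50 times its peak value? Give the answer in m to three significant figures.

29.6 m

The plume is Gaussian with σ = √(2Dt) = √(2 × 0.91 × 87) = 12.58 m.
C/C_peak = exp(−Δx²/(2σ²)) = 0.50 ⇒ Δx = σ·√(−2 ln 0.50) = 12.58 × 1.177 = 14.81 m.
Width = 2Δx = 29.6 m.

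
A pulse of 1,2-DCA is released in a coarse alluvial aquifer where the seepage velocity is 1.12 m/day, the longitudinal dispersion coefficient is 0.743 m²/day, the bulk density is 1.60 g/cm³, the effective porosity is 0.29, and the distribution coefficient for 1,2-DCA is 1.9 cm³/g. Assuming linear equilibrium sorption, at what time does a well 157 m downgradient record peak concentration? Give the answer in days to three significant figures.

1600 days

Retardation factor R = 1 + ρ_b·K_d/n = 1 + 1.60 × 1.9/0.29 = 11.48.
Sorption retards both mechanisms: v_R = v/R = 0.09756 m/day, D_R = D/R = 0.06472 m²/day.
Peak time from v_R²t² + 2D_R t − x² = 0: t = (√(D_R² + v_R²x²) − D_R)/v_R².
√(D_R² + v_R²x²) = √(0.06472² + 0.09756² × 157²) = 15.32; v_R² = 0.009518.
t = (15.32 − 0.06472)/0.009518 = 1600 days.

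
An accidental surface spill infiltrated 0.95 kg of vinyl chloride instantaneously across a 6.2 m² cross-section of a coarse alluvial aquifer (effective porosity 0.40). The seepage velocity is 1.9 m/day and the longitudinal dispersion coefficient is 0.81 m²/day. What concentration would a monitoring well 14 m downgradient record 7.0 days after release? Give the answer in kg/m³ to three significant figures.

0.0444 kg/m³

For an instantaneous plane source, C(x,t) = M/(n_e·A·√(4πDt)) · exp(−(x−vt)²/(4Dt)), with n_e·A the pore (flow) area.
Plume center vt = 1.9 × 7.0 = 13.3 m, so the well at 14 m is 0.7 m downgradient of the peak.
√(4πDt) = 8.441 m, giving peak height M/(n_e·A·√(4πDt)) = 0.95/(0.40 × 6.2 × 8.441) = 0.04538 kg/m³.
(x−vt)²/(4Dt) = (0.7)²/(4 × 0.81 × 7.0) = 0.02160; exp(−0.02160) = 0.9786.
C = 0.04538 × 0.9786 = 0.0444 kg/m³.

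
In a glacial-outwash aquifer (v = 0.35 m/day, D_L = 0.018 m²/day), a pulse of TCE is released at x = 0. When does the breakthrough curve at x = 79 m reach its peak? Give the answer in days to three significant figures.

226 days

For the 1D instantaneous-source solution, setting ∂C/∂t = 0 at fixed x gives v²t² + 2Dt − x² = 0, so t = (√(D² + v²x²) − D)/v².
√(D² + v²x²) = √(0.018² + 0.35² × 79²) = 27.65; v² = 0.1225.
t = (27.65 − 0.018)/0.1225 = 226 days (vs. the pure-advection estimate x/v = 226 d).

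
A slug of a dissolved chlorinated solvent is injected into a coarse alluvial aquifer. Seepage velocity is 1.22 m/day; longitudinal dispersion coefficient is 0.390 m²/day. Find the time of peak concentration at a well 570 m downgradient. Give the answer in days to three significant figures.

For the 1D instantaneous-source solution, setting ∂C/∂t = 0 at fixed x gives v²t² + 2Dt − x² = 0, so t = (√(D² + v²x²) − D)/v².
√(D² + v²x²) = √(0.390² + 1.22² × 570²) = 695.4; v² = 1.4884.
t = (695.4 − 0.390)/1.4884 = 467 days (vs. the pure-advection estimate x/v = 467 d).

467 days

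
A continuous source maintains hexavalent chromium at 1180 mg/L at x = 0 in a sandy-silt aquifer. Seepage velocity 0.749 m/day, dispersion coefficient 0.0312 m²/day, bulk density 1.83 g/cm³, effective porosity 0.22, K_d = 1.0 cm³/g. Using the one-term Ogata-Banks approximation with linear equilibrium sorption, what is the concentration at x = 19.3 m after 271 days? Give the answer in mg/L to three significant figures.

1140 mg/L

Retardation factor R = 1 + ρ_b·K_d/n = 1 + 1.83 × 1.0/0.22 = 9.318.
Sorption retards both mechanisms: v_R = v/R = 0.08038 m/day, D_R = D/R = 0.003348 m²/day.
v_R·t = 0.08038 × 271 = 21.78298 m; 2√(D_R t) = 1.905 m; argument = (19.3 − 21.78298)/1.905 = -1.303.
C = C₀ × ½·erfc(-1.303) = 1180 × 0.9673 = 1140 mg/L.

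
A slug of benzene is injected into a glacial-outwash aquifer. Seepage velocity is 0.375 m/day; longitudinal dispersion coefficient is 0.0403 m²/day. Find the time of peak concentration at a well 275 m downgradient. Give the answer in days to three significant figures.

733 days

For the 1D instantaneous-source solution, setting ∂C/∂t = 0 at fixed x gives v²t² + 2Dt − x² = 0, so t = (√(D² + v²x²) − D)/v².
√(D² + v²x²) = √(0.0403² + 0.375² × 275²) = 103.1; v² = 0.140625.
t = (103.1 − 0.0403)/0.140625 = 733 days (vs. the pure-advection estimate x/v = 733 d).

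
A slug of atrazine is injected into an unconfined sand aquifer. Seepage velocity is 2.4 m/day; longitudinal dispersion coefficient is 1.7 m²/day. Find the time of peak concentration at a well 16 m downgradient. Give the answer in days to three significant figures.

For the 1D instantaneous-source solution, setting ∂C/∂t = 0 at fixed x gives v²t² + 2Dt − x² = 0, so t = (√(D² + v²x²) − D)/v².
√(D² + v²x²) = √(1.7² + 2.4² × 16²) = 38.44; v² = 5.76.
t = (38.44 − 1.7)/5.76 = 6.38 days (vs. the pure-advection estimate x/v = 6.67 d).

6.38 days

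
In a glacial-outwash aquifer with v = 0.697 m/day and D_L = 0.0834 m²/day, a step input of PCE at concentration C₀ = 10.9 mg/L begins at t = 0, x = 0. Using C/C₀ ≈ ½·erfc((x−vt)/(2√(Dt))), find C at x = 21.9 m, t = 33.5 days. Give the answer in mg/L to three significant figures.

For a continuous step input, C/C₀ ≈ ½·erfc((x−vt)/(2√(Dt))).
vt = 0.697 × 33.5 = 23.3495 m and 2√(Dt) = 2√(0.0834 × 33.5) = 3.343 m.
Argument (x−vt)/(2√(Dt)) = (21.9 − 23.3495)/3.343 = -0.4336; ½·erfc(-0.4336) = 0.7301.
C = 10.9 × 0.7301 = 7.96 mg/L.

7.96 mg/L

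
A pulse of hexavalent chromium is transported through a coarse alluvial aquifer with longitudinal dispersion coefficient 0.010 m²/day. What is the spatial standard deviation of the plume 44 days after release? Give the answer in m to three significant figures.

0.938 m

Dispersive spreading gives a Gaussian with σ² = 2Dt; advection only shifts the center.
σ = √(2 × 0.010 × 44) = 0.938 m.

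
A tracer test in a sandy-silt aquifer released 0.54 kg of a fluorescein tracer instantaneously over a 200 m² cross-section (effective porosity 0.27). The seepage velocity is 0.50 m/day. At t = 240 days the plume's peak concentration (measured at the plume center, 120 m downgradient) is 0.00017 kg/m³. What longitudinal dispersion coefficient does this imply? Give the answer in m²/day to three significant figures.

1.15 m²/day

At the plume center C_max = M/(n_e·A·√(4πDt)), so D = M²/(4πt·(n_e·A·C_max)²).
n_e·A·C_max = 0.27 × 200 × 0.00017 = 0.009180 kg/m.
D = 0.54²/(4π × 240 × 0.009180²) = 1.15 m²/day.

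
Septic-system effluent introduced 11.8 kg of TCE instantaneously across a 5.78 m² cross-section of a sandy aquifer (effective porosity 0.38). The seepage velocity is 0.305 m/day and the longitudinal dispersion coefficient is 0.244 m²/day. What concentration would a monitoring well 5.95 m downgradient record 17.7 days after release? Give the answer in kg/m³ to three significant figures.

For an instantaneous plane source, C(x,t) = M/(n_e·A·√(4πDt)) · exp(−(x−vt)²/(4Dt)), with n_e·A the pore (flow) area.
Plume center vt = 0.305 × 17.7 = 5.3985 m, so the well at 5.95 m is 0.5515 m downgradient of the peak.
√(4πDt) = 7.367 m, giving peak height M/(n_e·A·√(4πDt)) = 11.8/(0.38 × 5.78 × 7.367) = 0.7293 kg/m³.
(x−vt)²/(4Dt) = (0.5515)²/(4 × 0.244 × 17.7) = 0.01761; exp(−0.01761) = 0.9825.
C = 0.7293 × 0.9825 = 0.717 kg/m³.

0.717 kg/m³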